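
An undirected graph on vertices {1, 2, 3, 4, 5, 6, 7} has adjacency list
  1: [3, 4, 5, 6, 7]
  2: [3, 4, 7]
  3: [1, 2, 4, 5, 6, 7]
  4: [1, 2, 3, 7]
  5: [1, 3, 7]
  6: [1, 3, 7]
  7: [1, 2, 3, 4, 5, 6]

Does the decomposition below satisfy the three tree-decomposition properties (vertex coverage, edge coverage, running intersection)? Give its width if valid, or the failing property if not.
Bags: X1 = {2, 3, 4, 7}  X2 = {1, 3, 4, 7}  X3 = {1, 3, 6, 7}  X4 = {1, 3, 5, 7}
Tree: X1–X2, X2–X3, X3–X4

Yes; width 3.

Vertex coverage: the bags together contain {1, 2, 3, 4, 5, 6, 7}, the full vertex set. Edge coverage: each edge of G has both endpoints in at least one bag. Running intersection: for every vertex, the bags containing it form a connected subtree. All three properties hold, so this is a valid tree decomposition of width max|bag| − 1 = 3, and hence tw(G) ≤ 3.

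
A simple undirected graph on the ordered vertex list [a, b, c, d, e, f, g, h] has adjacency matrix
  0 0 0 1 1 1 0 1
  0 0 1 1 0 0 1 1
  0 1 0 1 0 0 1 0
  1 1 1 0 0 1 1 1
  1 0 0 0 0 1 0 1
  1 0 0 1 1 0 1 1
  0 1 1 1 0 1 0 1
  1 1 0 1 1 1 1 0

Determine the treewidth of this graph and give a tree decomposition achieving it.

The largest bag has 4 vertices, giving width 3; this decomposition certifies tw(G) ≤ 3. Conversely, {d, f, g, h} is a clique of size 4, and the vertices of any clique must share a bag in every tree decomposition; so some bag has ≥ 4 vertices and tw(G) ≥ 3. Hence tw(G) = 3 exactly.

Treewidth 3.
Bags: B1 = {d, f, g, h}  B2 = {a, d, f, h}  B3 = {b, d, g, h}  B4 = {a, e, f, h}  B5 = {b, c, d, g}
Tree: B1–B2, B1–B3, B2–B4, B3–B5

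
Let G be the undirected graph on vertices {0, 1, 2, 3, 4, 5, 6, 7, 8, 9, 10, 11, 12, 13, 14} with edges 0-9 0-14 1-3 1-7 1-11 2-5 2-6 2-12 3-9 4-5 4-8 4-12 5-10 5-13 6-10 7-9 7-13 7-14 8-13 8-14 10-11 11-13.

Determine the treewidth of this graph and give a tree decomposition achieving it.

Treewidth 3.
One optimal decomposition is:
Bags: B1 = {0, 1, 3, 9}  B2 = {0, 1, 7, 9}  B3 = {0, 1, 7, 14}  B4 = {1, 7, 11, 14}  B5 = {7, 11, 13, 14}  B6 = {8, 11, 13, 14}  B7 = {8, 10, 11, 13}  B8 = {5, 8, 10, 13}  B9 = {4, 5, 8, 10}  B10 = {4, 5, 6, 10}  B11 = {2, 4, 5, 6}  B12 = {2, 4, 6, 12}
Tree: B1–B2, B2–B3, B3–B4, B4–B5, B5–B6, B6–B7, B7–B8, B8–B9, B9–B10, B10–B11, B11–B12

Every bag has size at most 4, so the width is 4 − 1 = 3 and tw(G) ≤ 3. For the lower bound: the 4 vertex sets {0,3,9}, {1}, {7}, {8,11,13,14} are disjoint, each induces a connected subgraph, and every pair is joined by at least one edge of G. Contracting each set to a single vertex therefore yields K_{4} as a minor, and since treewidth is minor-monotone, tw(G) ≥ tw(K_{4}) = 3. Therefore the treewidth is 3.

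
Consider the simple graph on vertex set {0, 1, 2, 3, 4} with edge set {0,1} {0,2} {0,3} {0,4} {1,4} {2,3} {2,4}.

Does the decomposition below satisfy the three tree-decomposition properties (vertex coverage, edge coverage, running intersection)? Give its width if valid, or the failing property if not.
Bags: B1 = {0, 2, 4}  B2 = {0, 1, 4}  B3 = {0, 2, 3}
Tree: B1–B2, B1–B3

Vertex coverage: the bags together contain {0, 1, 2, 3, 4}, the full vertex set. Edge coverage: each edge of G has both endpoints in at least one bag. Running intersection: for every vertex, the bags containing it form a connected subtree. All three properties hold, so this is a valid tree decomposition of width max|bag| − 1 = 2, and hence tw(G) ≤ 2.

Yes; width 2.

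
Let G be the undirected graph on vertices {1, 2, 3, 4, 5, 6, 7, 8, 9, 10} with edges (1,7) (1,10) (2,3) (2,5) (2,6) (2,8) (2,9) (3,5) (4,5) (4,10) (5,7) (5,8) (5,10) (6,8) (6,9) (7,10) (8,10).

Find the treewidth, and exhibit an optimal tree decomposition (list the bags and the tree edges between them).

Treewidth 2.
One such decomposition:
Bags: B1 = {5, 8, 10}  B2 = {5, 7, 10}  B3 = {2, 5, 8}  B4 = {2, 3, 5}  B5 = {2, 6, 8}  B6 = {4, 5, 10}  B7 = {2, 6, 9}  B8 = {1, 7, 10}
Tree: B1–B2, B1–B3, B3–B4, B3–B5, B2–B6, B5–B7, B2–B8

Every bag has size at most 3, so the width is 3 − 1 = 2 and tw(G) ≤ 2. Conversely, {1, 7, 10} is a clique of size 3, and the vertices of any clique must share a bag in every tree decomposition; so some bag has ≥ 3 vertices and tw(G) ≥ 2. The upper and lower bounds meet at 2, so that is the treewidth.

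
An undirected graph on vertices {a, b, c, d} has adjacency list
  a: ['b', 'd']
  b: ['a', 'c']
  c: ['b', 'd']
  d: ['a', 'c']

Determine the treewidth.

A width-2 tree decomposition is:
Bags: B1 = {a, b, d}  B2 = {b, c, d}
Tree: B1–B2
Each bag holds 3 vertices, so the decomposition has width 2, which upper-bounds the treewidth. For the lower bound, G contains the cycle b–a–d–c–b, so G is not a forest; only forests have treewidth ≤ 1, hence tw(G) ≥ 2. The upper and lower bounds meet at 2, so that is the treewidth.

2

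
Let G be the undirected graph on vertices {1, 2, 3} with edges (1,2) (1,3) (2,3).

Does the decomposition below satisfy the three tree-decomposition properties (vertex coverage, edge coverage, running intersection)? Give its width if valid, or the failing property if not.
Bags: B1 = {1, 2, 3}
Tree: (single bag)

Checking the three conditions: (i) the bags cover all of {1, 2, 3}; (ii) for each edge, some bag contains both endpoints; (iii) the bags containing any fixed vertex form a subtree. All hold, so the decomposition is valid with width 3 − 1 = 2.

Yes; width 2.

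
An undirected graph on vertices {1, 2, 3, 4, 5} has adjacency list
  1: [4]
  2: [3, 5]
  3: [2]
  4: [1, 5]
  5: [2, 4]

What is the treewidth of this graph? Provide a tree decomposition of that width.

The largest bag has 2 vertices, giving width 1; this decomposition certifies tw(G) ≤ 1. Since G has at least one edge (e.g. 3–2), it is not an edgeless graph, so tw(G) ≥ 1. Therefore the treewidth is 1.

Treewidth 1.
Bags: B1 = {2, 3}  B2 = {2, 5}  B3 = {4, 5}  B4 = {1, 4}
Tree: B1–B2, B2–B3, B3–B4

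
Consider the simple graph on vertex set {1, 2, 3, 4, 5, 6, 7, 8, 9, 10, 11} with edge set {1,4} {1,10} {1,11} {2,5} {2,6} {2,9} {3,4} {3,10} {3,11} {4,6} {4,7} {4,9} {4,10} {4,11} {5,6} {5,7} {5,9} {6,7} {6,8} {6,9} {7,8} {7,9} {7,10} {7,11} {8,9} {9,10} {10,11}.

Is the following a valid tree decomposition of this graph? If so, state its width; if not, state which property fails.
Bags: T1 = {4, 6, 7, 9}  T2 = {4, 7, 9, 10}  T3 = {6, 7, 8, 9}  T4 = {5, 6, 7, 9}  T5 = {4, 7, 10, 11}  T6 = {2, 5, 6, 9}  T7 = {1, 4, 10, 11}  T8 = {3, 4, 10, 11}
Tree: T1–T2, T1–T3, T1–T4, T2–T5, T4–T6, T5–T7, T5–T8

Yes; width 3.

Every vertex of G appears in some bag (union = {1, 2, 3, 4, 5, 6, 7, 8, 9, 10, 11}); every edge is covered by a bag; and for each vertex v the set of bags containing v is connected in the bag tree. The decomposition is therefore valid. The largest bag has 4 vertices, so the width is 3.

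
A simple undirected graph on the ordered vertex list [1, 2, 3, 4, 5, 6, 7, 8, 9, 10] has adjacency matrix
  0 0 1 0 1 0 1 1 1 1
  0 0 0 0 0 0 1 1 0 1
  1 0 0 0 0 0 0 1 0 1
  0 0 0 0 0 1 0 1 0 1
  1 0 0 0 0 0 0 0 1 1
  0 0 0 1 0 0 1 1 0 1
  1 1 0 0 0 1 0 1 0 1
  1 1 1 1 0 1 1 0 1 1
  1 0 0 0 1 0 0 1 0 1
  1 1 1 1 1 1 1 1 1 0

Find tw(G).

3

A width-3 tree decomposition is:
Bags: B1 = {1, 7, 8, 10}  B2 = {2, 7, 8, 10}  B3 = {1, 3, 8, 10}  B4 = {6, 7, 8, 10}  B5 = {1, 8, 9, 10}  B6 = {1, 5, 9, 10}  B7 = {4, 6, 8, 10}
Tree: B1–B2, B1–B3, B1–B4, B1–B5, B5–B6, B4–B7
Each bag holds 4 vertices, so the decomposition has width 3, which upper-bounds the treewidth. For the lower bound, the 4 vertices {1, 8, 9, 10} are pairwise adjacent, and any tree decomposition puts a clique entirely inside one bag — forcing width ≥ 3. Combining the bounds, tw(G) = 3.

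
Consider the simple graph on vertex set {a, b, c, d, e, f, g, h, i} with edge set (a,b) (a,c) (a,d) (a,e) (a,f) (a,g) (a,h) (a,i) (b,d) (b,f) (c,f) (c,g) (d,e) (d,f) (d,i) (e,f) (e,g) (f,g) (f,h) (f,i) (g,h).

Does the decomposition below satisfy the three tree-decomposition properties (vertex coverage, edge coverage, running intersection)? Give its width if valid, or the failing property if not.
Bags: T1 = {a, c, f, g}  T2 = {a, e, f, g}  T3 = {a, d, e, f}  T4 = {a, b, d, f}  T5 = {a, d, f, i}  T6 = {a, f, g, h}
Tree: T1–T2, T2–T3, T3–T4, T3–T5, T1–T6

Vertex coverage: the bags together contain {a, b, c, d, e, f, g, h, i}, the full vertex set. Edge coverage: each edge of G has both endpoints in at least one bag. Running intersection: for every vertex, the bags containing it form a connected subtree. All three properties hold, so this is a valid tree decomposition of width max|bag| − 1 = 3, and hence tw(G) ≤ 3.

Yes; width 3.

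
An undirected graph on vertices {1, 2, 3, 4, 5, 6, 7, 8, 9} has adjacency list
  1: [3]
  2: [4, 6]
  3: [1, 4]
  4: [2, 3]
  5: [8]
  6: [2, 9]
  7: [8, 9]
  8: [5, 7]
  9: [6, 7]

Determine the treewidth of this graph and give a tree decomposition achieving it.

Every bag has size at most 2, so the width is 2 − 1 = 1 and tw(G) ≤ 1. G has an edge, so its treewidth is at least 1. Therefore the treewidth is 1.

Treewidth 1.
Bags: B1 = {1, 3}  B2 = {3, 4}  B3 = {2, 4}  B4 = {2, 6}  B5 = {6, 9}  B6 = {7, 9}  B7 = {7, 8}  B8 = {5, 8}
Tree: B1–B2, B2–B3, B3–B4, B4–B5, B5–B6, B6–B7, B7–B8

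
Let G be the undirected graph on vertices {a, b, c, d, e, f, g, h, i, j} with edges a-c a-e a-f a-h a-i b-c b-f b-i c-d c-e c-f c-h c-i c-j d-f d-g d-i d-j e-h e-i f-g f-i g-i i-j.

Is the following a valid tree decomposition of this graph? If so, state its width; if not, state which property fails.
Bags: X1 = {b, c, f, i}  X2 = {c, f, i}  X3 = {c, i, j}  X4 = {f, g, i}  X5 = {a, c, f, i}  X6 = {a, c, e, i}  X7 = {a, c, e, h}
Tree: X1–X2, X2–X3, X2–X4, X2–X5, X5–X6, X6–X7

A tree decomposition must satisfy three properties: every vertex lies in some bag; for every edge, both endpoints lie together in some bag; and for every vertex, the bags containing it form a connected subtree. Here vertex d appears in no bag, so the decomposition is invalid.

No — vertex d appears in no bag.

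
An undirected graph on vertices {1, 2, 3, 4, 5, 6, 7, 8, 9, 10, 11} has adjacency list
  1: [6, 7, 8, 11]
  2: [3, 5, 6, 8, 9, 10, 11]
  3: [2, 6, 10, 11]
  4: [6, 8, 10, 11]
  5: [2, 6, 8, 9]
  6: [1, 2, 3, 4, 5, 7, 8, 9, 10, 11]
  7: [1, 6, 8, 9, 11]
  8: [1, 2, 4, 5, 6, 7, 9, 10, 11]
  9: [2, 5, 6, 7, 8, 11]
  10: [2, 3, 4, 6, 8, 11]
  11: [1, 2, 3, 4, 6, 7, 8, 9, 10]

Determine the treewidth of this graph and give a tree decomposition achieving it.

Treewidth 4.
One such decomposition:
Bags: B1 = {2, 6, 8, 10, 11}  B2 = {2, 6, 8, 9, 11}  B3 = {6, 7, 8, 9, 11}  B4 = {1, 6, 7, 8, 11}  B5 = {2, 5, 6, 8, 9}  B6 = {2, 3, 6, 10, 11}  B7 = {4, 6, 8, 10, 11}
Tree: B1–B2, B2–B3, B3–B4, B2–B5, B1–B6, B1–B7

Every bag has size at most 5, so the width is 5 − 1 = 4 and tw(G) ≤ 4. For the lower bound, the 5 vertices {1, 6, 7, 8, 11} are pairwise adjacent, and any tree decomposition puts a clique entirely inside one bag — forcing width ≥ 4. The upper and lower bounds meet at 4, so that is the treewidth.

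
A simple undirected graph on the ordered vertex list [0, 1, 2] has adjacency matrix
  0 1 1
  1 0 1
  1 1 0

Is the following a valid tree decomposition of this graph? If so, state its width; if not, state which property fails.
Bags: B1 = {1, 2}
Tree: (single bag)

A tree decomposition must satisfy three properties: every vertex lies in some bag; for every edge, both endpoints lie together in some bag; and for every vertex, the bags containing it form a connected subtree. Here vertex 0 appears in no bag, so the decomposition is invalid.

No — vertex 0 appears in no bag.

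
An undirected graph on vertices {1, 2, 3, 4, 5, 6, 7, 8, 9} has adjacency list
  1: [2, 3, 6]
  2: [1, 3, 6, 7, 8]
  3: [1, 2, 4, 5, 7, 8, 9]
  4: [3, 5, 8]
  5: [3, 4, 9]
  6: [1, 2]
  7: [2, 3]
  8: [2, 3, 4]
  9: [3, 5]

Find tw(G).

2

A width-2 tree decomposition is:
Bags: B1 = {3, 4, 8}  B2 = {3, 4, 5}  B3 = {3, 5, 9}  B4 = {2, 3, 8}  B5 = {1, 2, 3}  B6 = {1, 2, 6}  B7 = {2, 3, 7}
Tree: B1–B2, B2–B3, B1–B4, B4–B5, B5–B6, B4–B7
Every bag has size at most 3, so the width is 3 − 1 = 2 and tw(G) ≤ 2. On the other hand G contains the 3-clique {3, 5, 9}. A clique must lie in a single bag of any decomposition, so no decomposition can have width below 2. Therefore the treewidth is 2.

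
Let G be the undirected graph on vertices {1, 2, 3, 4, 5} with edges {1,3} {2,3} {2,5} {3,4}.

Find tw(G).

A width-1 tree decomposition is:
Bags: B1 = {3, 4}  B2 = {2, 3}  B3 = {2, 5}  B4 = {1, 3}
Tree: B1–B2, B2–B3, B1–B4
Every bag has size at most 2, so the width is 2 − 1 = 1 and tw(G) ≤ 1. Any graph with an edge has treewidth ≥ 1, and G has the edge 3–4. The upper and lower bounds meet at 1, so that is the treewidth.

1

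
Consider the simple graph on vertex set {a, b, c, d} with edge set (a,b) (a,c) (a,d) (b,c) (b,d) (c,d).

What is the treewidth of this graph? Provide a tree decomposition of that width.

Treewidth 3.
Bags: B1 = {a, b, c, d}
Tree: (single bag)

With just one bag of size 4, the width is 4 − 1 = 3, so tw(G) ≤ 3. For the lower bound, the 4 vertices {a, b, c, d} are pairwise adjacent, and any tree decomposition puts a clique entirely inside one bag — forcing width ≥ 3. Therefore the treewidth is 3.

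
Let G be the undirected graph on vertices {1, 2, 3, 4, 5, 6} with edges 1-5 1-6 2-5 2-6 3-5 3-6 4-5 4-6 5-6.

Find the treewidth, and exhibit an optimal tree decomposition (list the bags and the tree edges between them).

The largest bag has 3 vertices, giving width 2; this decomposition certifies tw(G) ≤ 2. For the lower bound, the 3 vertices {1, 5, 6} are pairwise adjacent, and any tree decomposition puts a clique entirely inside one bag — forcing width ≥ 2. The upper and lower bounds meet at 2, so that is the treewidth.

Treewidth 2.
One optimal decomposition is:
Bags: B1 = {4, 5, 6}  B2 = {1, 5, 6}  B3 = {3, 5, 6}  B4 = {2, 5, 6}
Tree: B1–B2, B2–B3, B1–B4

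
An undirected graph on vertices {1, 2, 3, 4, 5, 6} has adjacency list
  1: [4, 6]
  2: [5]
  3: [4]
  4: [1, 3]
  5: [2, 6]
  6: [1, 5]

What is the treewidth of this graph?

1

A width-1 tree decomposition is:
Bags: B1 = {3, 4}  B2 = {1, 4}  B3 = {1, 6}  B4 = {5, 6}  B5 = {2, 5}
Tree: B1–B2, B2–B3, B3–B4, B4–B5
Every bag has size at most 2, so the width is 2 − 1 = 1 and tw(G) ≤ 1. Any graph with an edge has treewidth ≥ 1, and G has the edge 3–4. Therefore the treewidth is 1.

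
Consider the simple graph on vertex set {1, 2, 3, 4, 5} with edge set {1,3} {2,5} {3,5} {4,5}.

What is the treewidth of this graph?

1

A width-1 tree decomposition is:
Bags: B1 = {3, 5}  B2 = {4, 5}  B3 = {2, 5}  B4 = {1, 3}
Tree: B1–B2, B1–B3, B1–B4
Every bag has size at most 2, so the width is 2 − 1 = 1 and tw(G) ≤ 1. Since G has at least one edge (e.g. 5–3), it is not an edgeless graph, so tw(G) ≥ 1. Hence tw(G) = 1 exactly.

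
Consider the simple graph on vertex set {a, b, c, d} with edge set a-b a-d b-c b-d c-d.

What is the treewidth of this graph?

2

A width-2 tree decomposition is:
Bags: B1 = {b, c, d}  B2 = {a, b, d}
Tree: B1–B2
Each bag holds 3 vertices, so the decomposition has width 2, which upper-bounds the treewidth. For the lower bound, the 3 vertices {b, c, d} are pairwise adjacent, and any tree decomposition puts a clique entirely inside one bag — forcing width ≥ 2. Therefore the treewidth is 2.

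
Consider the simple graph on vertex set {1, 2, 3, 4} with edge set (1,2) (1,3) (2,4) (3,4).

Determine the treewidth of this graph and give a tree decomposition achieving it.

The largest bag has 3 vertices, giving width 2; this decomposition certifies tw(G) ≤ 2. For the lower bound, G contains the cycle 3–4–2–1–3, so G is not a forest; only forests have treewidth ≤ 1, hence tw(G) ≥ 2. Therefore the treewidth is 2.

Treewidth 2.
Bags: B1 = {2, 3, 4}  B2 = {1, 2, 3}
Tree: B1–B2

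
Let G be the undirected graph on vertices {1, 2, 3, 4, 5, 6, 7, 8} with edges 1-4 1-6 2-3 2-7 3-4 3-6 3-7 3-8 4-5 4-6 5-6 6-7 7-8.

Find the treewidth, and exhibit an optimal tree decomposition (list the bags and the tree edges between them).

Each bag holds 3 vertices, so the decomposition has width 2, which upper-bounds the treewidth. Conversely, {1, 4, 6} is a clique of size 3, and the vertices of any clique must share a bag in every tree decomposition; so some bag has ≥ 3 vertices and tw(G) ≥ 2. Therefore the treewidth is 2.

Treewidth 2.
Bags: B1 = {3, 7, 8}  B2 = {3, 6, 7}  B3 = {3, 4, 6}  B4 = {4, 5, 6}  B5 = {2, 3, 7}  B6 = {1, 4, 6}
Tree: B1–B2, B2–B3, B3–B4, B1–B5, B4–B6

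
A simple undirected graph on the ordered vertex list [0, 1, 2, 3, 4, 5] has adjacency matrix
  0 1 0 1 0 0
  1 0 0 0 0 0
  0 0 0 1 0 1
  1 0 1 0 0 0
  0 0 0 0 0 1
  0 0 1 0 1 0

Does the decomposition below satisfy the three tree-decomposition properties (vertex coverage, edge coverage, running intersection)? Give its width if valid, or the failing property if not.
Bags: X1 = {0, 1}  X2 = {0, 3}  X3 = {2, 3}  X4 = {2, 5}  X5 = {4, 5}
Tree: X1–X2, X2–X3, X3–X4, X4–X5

Yes; width 1.

Vertex coverage: the bags together contain {0, 1, 2, 3, 4, 5}, the full vertex set. Edge coverage: each edge of G has both endpoints in at least one bag. Running intersection: for every vertex, the bags containing it form a connected subtree. All three properties hold, so this is a valid tree decomposition of width max|bag| − 1 = 1, and hence tw(G) ≤ 1.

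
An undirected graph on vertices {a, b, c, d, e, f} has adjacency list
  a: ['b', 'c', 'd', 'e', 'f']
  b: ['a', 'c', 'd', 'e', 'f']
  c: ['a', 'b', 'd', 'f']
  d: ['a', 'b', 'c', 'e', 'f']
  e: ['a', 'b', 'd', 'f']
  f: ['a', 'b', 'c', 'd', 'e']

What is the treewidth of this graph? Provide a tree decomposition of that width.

Every bag has size at most 5, so the width is 5 − 1 = 4 and tw(G) ≤ 4. On the other hand G contains the 5-clique {a, b, d, e, f}. A clique must lie in a single bag of any decomposition, so no decomposition can have width below 4. Combining the bounds, tw(G) = 4.

Treewidth 4.
One optimal decomposition is:
Bags: B1 = {a, b, c, d, f}  B2 = {a, b, d, e, f}
Tree: B1–B2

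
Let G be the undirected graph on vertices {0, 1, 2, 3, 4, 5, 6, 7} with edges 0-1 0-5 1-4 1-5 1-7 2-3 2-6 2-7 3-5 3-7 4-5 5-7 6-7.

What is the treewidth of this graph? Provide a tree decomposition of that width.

The largest bag has 3 vertices, giving width 2; this decomposition certifies tw(G) ≤ 2. Conversely, {2, 3, 7} is a clique of size 3, and the vertices of any clique must share a bag in every tree decomposition; so some bag has ≥ 3 vertices and tw(G) ≥ 2. Hence tw(G) = 2 exactly.

Treewidth 2.
One optimal decomposition is:
Bags: B1 = {1, 4, 5}  B2 = {1, 5, 7}  B3 = {0, 1, 5}  B4 = {3, 5, 7}  B5 = {2, 3, 7}  B6 = {2, 6, 7}
Tree: B1–B2, B1–B3, B2–B4, B4–B5, B5–B6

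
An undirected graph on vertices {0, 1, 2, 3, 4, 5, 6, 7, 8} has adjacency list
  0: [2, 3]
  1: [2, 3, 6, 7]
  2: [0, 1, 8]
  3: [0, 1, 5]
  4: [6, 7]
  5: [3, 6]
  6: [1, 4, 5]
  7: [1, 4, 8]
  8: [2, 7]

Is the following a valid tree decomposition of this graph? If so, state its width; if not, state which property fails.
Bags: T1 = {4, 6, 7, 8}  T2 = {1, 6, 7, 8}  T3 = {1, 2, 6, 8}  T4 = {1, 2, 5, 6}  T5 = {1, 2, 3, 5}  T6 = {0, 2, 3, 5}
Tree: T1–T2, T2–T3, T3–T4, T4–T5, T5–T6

Yes; width 3.

Checking the three conditions: (i) the bags cover all of {0, 1, 2, 3, 4, 5, 6, 7, 8}; (ii) for each edge, some bag contains both endpoints; (iii) the bags containing any fixed vertex form a subtree. All hold, so the decomposition is valid with width 4 − 1 = 3.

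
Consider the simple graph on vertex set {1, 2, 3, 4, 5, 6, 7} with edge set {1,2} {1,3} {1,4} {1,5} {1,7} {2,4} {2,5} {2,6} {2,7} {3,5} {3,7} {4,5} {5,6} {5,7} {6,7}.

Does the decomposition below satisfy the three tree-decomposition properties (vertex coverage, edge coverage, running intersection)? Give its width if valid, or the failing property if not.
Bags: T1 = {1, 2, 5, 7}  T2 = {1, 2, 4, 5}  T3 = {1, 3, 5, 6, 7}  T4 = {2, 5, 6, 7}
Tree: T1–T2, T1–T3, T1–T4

A tree decomposition must satisfy three properties: every vertex lies in some bag; for every edge, both endpoints lie together in some bag; and for every vertex, the bags containing it form a connected subtree. Here bags containing vertex 6 are not connected in the tree, so the decomposition is invalid.

No — bags containing vertex 6 are not connected in the tree.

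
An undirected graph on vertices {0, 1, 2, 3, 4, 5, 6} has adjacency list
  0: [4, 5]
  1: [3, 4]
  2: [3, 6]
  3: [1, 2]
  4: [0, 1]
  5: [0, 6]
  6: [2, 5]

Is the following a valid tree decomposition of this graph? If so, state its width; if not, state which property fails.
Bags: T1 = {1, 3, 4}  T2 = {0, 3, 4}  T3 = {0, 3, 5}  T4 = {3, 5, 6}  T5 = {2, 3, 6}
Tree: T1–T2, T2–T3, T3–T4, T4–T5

Yes; width 2.

Every vertex of G appears in some bag (union = {0, 1, 2, 3, 4, 5, 6}); every edge is covered by a bag; and for each vertex v the set of bags containing v is connected in the bag tree. The decomposition is therefore valid. The largest bag has 3 vertices, so the width is 2.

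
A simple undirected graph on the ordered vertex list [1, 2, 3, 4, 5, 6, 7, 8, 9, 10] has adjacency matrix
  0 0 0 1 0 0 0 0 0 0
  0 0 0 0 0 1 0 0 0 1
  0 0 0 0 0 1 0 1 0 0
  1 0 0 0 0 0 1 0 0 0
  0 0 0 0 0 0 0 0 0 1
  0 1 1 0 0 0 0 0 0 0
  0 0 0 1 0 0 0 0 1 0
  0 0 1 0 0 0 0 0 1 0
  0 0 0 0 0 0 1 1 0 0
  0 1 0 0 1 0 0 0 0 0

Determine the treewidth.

1

A width-1 tree decomposition is:
Bags: B1 = {5, 10}  B2 = {2, 10}  B3 = {2, 6}  B4 = {3, 6}  B5 = {3, 8}  B6 = {8, 9}  B7 = {7, 9}  B8 = {4, 7}  B9 = {1, 4}
Tree: B1–B2, B2–B3, B3–B4, B4–B5, B5–B6, B6–B7, B7–B8, B8–B9
The largest bag has 2 vertices, giving width 1; this decomposition certifies tw(G) ≤ 1. G has an edge, so its treewidth is at least 1. Hence tw(G) = 1 exactly.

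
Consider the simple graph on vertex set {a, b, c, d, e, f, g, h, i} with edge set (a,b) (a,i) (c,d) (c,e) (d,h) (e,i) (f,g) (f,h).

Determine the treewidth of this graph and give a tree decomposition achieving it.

Treewidth 1.
One such decomposition:
Bags: B1 = {f, g}  B2 = {f, h}  B3 = {d, h}  B4 = {c, d}  B5 = {c, e}  B6 = {e, i}  B7 = {a, i}  B8 = {a, b}
Tree: B1–B2, B2–B3, B3–B4, B4–B5, B5–B6, B6–B7, B7–B8

Each bag holds 2 vertices, so the decomposition has width 1, which upper-bounds the treewidth. G has an edge, so its treewidth is at least 1. Hence tw(G) = 1 exactly.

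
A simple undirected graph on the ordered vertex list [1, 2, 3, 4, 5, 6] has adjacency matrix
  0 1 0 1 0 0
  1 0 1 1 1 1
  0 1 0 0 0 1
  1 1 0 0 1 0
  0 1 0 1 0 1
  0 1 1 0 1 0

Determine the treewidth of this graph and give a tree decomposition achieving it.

Every bag has size at most 3, so the width is 3 − 1 = 2 and tw(G) ≤ 2. On the other hand G contains the 3-clique {2, 3, 6}. A clique must lie in a single bag of any decomposition, so no decomposition can have width below 2. The upper and lower bounds meet at 2, so that is the treewidth.

Treewidth 2.
One such decomposition:
Bags: B1 = {1, 2, 4}  B2 = {2, 4, 5}  B3 = {2, 5, 6}  B4 = {2, 3, 6}
Tree: B1–B2, B2–B3, B3–B4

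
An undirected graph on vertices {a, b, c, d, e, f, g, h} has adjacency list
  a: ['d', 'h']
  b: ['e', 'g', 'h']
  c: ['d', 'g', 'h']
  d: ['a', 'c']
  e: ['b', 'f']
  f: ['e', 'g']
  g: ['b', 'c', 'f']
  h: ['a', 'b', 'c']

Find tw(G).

A width-2 tree decomposition is:
Bags: B1 = {e, f, g}  B2 = {b, e, g}  B3 = {b, c, g}  B4 = {b, c, h}  B5 = {c, d, h}  B6 = {a, d, h}
Tree: B1–B2, B2–B3, B3–B4, B4–B5, B5–B6
Each bag holds 3 vertices, so the decomposition has width 2, which upper-bounds the treewidth. The edges f–e–b–g–f form a cycle, so G is not a tree and its treewidth is at least 2. The upper and lower bounds meet at 2, so that is the treewidth.

2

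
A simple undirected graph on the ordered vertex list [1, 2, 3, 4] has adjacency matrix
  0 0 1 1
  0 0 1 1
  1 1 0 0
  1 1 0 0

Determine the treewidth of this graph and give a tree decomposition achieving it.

Treewidth 2.
One such decomposition:
Bags: B1 = {1, 2, 4}  B2 = {1, 2, 3}
Tree: B1–B2

Each bag holds 3 vertices, so the decomposition has width 2, which upper-bounds the treewidth. Since 1–4–2–3–1 is a cycle in G, G is not acyclic. Forests are exactly the graphs of treewidth ≤ 1, so tw(G) ≥ 2. Hence tw(G) = 2 exactly.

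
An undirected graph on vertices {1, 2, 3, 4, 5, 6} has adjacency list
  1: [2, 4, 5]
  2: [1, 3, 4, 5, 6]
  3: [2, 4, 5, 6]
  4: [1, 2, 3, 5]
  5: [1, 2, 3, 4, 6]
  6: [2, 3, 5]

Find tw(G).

A width-3 tree decomposition is:
Bags: B1 = {2, 3, 4, 5}  B2 = {2, 3, 5, 6}  B3 = {1, 2, 4, 5}
Tree: B1–B2, B1–B3
The largest bag has 4 vertices, giving width 3; this decomposition certifies tw(G) ≤ 3. On the other hand G contains the 4-clique {1, 2, 4, 5}. A clique must lie in a single bag of any decomposition, so no decomposition can have width below 3. The upper and lower bounds meet at 3, so that is the treewidth.

3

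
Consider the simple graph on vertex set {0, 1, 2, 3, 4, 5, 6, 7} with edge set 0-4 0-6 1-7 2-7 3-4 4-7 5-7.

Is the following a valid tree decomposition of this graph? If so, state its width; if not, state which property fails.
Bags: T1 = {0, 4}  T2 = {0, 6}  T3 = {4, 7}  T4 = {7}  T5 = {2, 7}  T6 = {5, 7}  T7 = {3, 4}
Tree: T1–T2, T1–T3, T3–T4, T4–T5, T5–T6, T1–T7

No — vertex 1 appears in no bag.

A tree decomposition must satisfy three properties: every vertex lies in some bag; for every edge, both endpoints lie together in some bag; and for every vertex, the bags containing it form a connected subtree. Here vertex 1 appears in no bag, so the decomposition is invalid.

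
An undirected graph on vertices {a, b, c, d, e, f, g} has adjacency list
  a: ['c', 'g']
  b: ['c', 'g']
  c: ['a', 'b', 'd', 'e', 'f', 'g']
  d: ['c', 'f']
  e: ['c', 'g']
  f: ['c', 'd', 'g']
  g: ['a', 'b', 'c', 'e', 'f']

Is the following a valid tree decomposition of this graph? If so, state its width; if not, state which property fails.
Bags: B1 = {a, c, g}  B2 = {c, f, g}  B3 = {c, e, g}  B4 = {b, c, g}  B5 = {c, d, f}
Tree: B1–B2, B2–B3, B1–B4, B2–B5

Yes; width 2.

Checking the three conditions: (i) the bags cover all of {a, b, c, d, e, f, g}; (ii) for each edge, some bag contains both endpoints; (iii) the bags containing any fixed vertex form a subtree. All hold, so the decomposition is valid with width 3 − 1 = 2.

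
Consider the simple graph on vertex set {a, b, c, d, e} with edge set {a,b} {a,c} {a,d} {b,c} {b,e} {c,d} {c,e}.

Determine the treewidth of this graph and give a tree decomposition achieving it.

Each bag holds 3 vertices, so the decomposition has width 2, which upper-bounds the treewidth. For the lower bound, the 3 vertices {b, c, e} are pairwise adjacent, and any tree decomposition puts a clique entirely inside one bag — forcing width ≥ 2. Hence tw(G) = 2 exactly.

Treewidth 2.
One such decomposition:
Bags: B1 = {a, b, c}  B2 = {a, c, d}  B3 = {b, c, e}
Tree: B1–B2, B1–B3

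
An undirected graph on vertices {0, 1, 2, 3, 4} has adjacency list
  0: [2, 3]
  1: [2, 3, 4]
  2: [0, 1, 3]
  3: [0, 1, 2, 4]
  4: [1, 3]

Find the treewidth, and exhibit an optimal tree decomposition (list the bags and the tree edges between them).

Treewidth 2.
One such decomposition:
Bags: B1 = {1, 2, 3}  B2 = {0, 2, 3}  B3 = {1, 3, 4}
Tree: B1–B2, B1–B3

Each bag holds 3 vertices, so the decomposition has width 2, which upper-bounds the treewidth. On the other hand G contains the 3-clique {0, 2, 3}. A clique must lie in a single bag of any decomposition, so no decomposition can have width below 2. Combining the bounds, tw(G) = 2.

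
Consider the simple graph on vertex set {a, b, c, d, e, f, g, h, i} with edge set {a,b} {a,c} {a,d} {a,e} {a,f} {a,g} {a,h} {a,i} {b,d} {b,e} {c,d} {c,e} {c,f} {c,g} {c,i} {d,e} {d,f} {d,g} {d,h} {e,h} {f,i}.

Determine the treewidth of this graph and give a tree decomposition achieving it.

The largest bag has 4 vertices, giving width 3; this decomposition certifies tw(G) ≤ 3. For the lower bound, the 4 vertices {a, d, e, h} are pairwise adjacent, and any tree decomposition puts a clique entirely inside one bag — forcing width ≥ 3. The upper and lower bounds meet at 3, so that is the treewidth.

Treewidth 3.
Bags: B1 = {a, c, d, e}  B2 = {a, d, e, h}  B3 = {a, b, d, e}  B4 = {a, c, d, f}  B5 = {a, c, d, g}  B6 = {a, c, f, i}
Tree: B1–B2, B2–B3, B1–B4, B1–B5, B4–B6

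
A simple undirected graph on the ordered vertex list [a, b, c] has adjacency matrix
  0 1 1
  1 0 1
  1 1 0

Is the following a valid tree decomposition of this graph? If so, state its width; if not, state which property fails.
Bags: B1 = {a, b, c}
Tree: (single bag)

Every vertex of G appears in some bag (union = {a, b, c}); every edge is covered by a bag; and for each vertex v the set of bags containing v is connected in the bag tree. The decomposition is therefore valid. The largest bag has 3 vertices, so the width is 2.

Yes; width 2.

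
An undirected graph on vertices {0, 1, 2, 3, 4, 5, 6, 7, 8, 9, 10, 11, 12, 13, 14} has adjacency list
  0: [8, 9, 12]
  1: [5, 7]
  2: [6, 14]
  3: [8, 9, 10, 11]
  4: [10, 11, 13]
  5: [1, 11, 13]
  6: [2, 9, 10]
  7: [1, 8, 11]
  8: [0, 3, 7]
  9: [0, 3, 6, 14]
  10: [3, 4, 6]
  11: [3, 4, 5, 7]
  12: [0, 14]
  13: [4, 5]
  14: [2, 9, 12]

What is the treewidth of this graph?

3

A width-3 tree decomposition is:
Bags: B1 = {0, 2, 12, 14}  B2 = {0, 2, 9, 14}  B3 = {0, 2, 6, 9}  B4 = {0, 6, 8, 9}  B5 = {3, 6, 8, 9}  B6 = {3, 6, 8, 10}  B7 = {3, 7, 8, 10}  B8 = {3, 7, 10, 11}  B9 = {4, 7, 10, 11}  B10 = {1, 4, 7, 11}  B11 = {1, 4, 5, 11}  B12 = {1, 4, 5, 13}
Tree: B1–B2, B2–B3, B3–B4, B4–B5, B5–B6, B6–B7, B7–B8, B8–B9, B9–B10, B10–B11, B11–B12
Each bag holds 4 vertices, so the decomposition has width 3, which upper-bounds the treewidth. For the lower bound: the 4 vertex sets {2,12,14}, {0}, {9}, {3,6,8,10} are disjoint, each induces a connected subgraph, and every pair is joined by at least one edge of G. Contracting each set to a single vertex therefore yields K_{4} as a minor, and since treewidth is minor-monotone, tw(G) ≥ tw(K_{4}) = 3. Therefore the treewidth is 3.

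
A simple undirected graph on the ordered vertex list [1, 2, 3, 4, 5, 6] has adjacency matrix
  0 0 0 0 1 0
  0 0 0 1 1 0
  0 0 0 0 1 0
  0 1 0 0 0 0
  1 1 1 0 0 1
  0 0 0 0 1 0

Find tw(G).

1

A width-1 tree decomposition is:
Bags: B1 = {2, 4}  B2 = {2, 5}  B3 = {1, 5}  B4 = {3, 5}  B5 = {5, 6}
Tree: B1–B2, B2–B3, B2–B4, B3–B5
The largest bag has 2 vertices, giving width 1; this decomposition certifies tw(G) ≤ 1. Since G has at least one edge (e.g. 2–4), it is not an edgeless graph, so tw(G) ≥ 1. Hence tw(G) = 1 exactly.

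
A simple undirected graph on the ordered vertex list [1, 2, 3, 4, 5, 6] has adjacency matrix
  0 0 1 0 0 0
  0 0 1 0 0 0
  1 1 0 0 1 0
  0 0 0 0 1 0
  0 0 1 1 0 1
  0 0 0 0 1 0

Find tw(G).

1

A width-1 tree decomposition is:
Bags: B1 = {2, 3}  B2 = {3, 5}  B3 = {5, 6}  B4 = {1, 3}  B5 = {4, 5}
Tree: B1–B2, B2–B3, B2–B4, B2–B5
Each bag holds 2 vertices, so the decomposition has width 1, which upper-bounds the treewidth. Since G has at least one edge (e.g. 3–2), it is not an edgeless graph, so tw(G) ≥ 1. Hence tw(G) = 1 exactly.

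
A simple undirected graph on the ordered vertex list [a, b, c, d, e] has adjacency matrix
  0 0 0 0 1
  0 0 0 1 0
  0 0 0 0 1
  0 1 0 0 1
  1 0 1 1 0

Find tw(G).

1

A width-1 tree decomposition is:
Bags: B1 = {d, e}  B2 = {c, e}  B3 = {b, d}  B4 = {a, e}
Tree: B1–B2, B1–B3, B2–B4
The largest bag has 2 vertices, giving width 1; this decomposition certifies tw(G) ≤ 1. Any graph with an edge has treewidth ≥ 1, and G has the edge d–e. Hence tw(G) = 1 exactly.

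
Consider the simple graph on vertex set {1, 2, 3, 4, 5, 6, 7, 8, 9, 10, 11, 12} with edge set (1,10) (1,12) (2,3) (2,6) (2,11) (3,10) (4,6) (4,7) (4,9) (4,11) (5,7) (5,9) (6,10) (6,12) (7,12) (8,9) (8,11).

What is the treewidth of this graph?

3

A width-3 tree decomposition is:
Bags: B1 = {1, 3, 10, 12}  B2 = {3, 6, 10, 12}  B3 = {2, 3, 6, 12}  B4 = {2, 6, 7, 12}  B5 = {2, 4, 6, 7}  B6 = {2, 4, 7, 11}  B7 = {4, 5, 7, 11}  B8 = {4, 5, 9, 11}  B9 = {5, 8, 9, 11}
Tree: B1–B2, B2–B3, B3–B4, B4–B5, B5–B6, B6–B7, B7–B8, B8–B9
Every bag has size at most 4, so the width is 4 − 1 = 3 and tw(G) ≤ 3. For the lower bound: the 4 vertex sets {1,3,10}, {12}, {6}, {2,4,7,11} are disjoint, each induces a connected subgraph, and every pair is joined by at least one edge of G. Contracting each set to a single vertex therefore yields K_{4} as a minor, and since treewidth is minor-monotone, tw(G) ≥ tw(K_{4}) = 3. Therefore the treewidth is 3.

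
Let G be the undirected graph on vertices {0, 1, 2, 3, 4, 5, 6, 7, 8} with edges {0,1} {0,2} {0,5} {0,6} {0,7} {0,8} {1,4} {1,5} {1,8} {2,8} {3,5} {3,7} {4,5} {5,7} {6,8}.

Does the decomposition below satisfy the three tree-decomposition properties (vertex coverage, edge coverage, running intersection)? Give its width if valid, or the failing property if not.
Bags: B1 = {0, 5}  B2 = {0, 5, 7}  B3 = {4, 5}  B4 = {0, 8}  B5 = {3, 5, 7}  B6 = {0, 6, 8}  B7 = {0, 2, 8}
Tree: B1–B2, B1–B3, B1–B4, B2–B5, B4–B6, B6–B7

A tree decomposition must satisfy three properties: every vertex lies in some bag; for every edge, both endpoints lie together in some bag; and for every vertex, the bags containing it form a connected subtree. Here vertex 1 appears in no bag, so the decomposition is invalid.

No — vertex 1 appears in no bag.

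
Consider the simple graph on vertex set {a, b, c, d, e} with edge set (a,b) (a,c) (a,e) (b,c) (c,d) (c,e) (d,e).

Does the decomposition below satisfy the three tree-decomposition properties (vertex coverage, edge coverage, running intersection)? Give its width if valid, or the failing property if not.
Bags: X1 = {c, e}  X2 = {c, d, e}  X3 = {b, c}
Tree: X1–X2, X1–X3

A tree decomposition must satisfy three properties: every vertex lies in some bag; for every edge, both endpoints lie together in some bag; and for every vertex, the bags containing it form a connected subtree. Here vertex a appears in no bag, so the decomposition is invalid.

No — vertex a appears in no bag.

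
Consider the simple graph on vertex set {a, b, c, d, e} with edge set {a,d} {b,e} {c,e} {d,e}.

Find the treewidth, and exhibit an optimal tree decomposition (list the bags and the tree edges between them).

Treewidth 1.
Bags: B1 = {b, e}  B2 = {d, e}  B3 = {c, e}  B4 = {a, d}
Tree: B1–B2, B1–B3, B2–B4

The largest bag has 2 vertices, giving width 1; this decomposition certifies tw(G) ≤ 1. Any graph with an edge has treewidth ≥ 1, and G has the edge b–e. Therefore the treewidth is 1.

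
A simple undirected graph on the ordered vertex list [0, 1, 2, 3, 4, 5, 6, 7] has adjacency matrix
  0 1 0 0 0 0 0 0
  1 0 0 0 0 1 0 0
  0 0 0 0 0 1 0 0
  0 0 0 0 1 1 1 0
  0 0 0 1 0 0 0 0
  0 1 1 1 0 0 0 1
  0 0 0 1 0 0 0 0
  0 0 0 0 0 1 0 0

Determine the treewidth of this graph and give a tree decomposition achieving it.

Every bag has size at most 2, so the width is 2 − 1 = 1 and tw(G) ≤ 1. Any graph with an edge has treewidth ≥ 1, and G has the edge 1–5. Combining the bounds, tw(G) = 1.

Treewidth 1.
One such decomposition:
Bags: B1 = {1, 5}  B2 = {3, 5}  B3 = {5, 7}  B4 = {0, 1}  B5 = {2, 5}  B6 = {3, 6}  B7 = {3, 4}
Tree: B1–B2, B2–B3, B1–B4, B1–B5, B2–B6, B6–B7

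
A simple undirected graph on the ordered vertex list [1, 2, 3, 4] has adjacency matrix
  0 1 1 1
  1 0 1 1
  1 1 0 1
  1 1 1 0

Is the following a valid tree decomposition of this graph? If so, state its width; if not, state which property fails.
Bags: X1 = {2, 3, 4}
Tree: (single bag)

No — vertex 1 appears in no bag.

A tree decomposition must satisfy three properties: every vertex lies in some bag; for every edge, both endpoints lie together in some bag; and for every vertex, the bags containing it form a connected subtree. Here vertex 1 appears in no bag, so the decomposition is invalid.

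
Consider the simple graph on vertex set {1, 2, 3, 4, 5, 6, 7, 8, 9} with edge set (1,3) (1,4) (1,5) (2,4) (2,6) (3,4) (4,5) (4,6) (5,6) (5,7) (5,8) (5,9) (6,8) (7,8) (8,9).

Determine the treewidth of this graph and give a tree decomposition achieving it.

Treewidth 2.
One such decomposition:
Bags: B1 = {1, 4, 5}  B2 = {1, 3, 4}  B3 = {4, 5, 6}  B4 = {5, 6, 8}  B5 = {5, 7, 8}  B6 = {2, 4, 6}  B7 = {5, 8, 9}
Tree: B1–B2, B1–B3, B3–B4, B4–B5, B3–B6, B4–B7

Every bag has size at most 3, so the width is 3 − 1 = 2 and tw(G) ≤ 2. For the lower bound, the 3 vertices {2, 4, 6} are pairwise adjacent, and any tree decomposition puts a clique entirely inside one bag — forcing width ≥ 2. Therefore the treewidth is 2.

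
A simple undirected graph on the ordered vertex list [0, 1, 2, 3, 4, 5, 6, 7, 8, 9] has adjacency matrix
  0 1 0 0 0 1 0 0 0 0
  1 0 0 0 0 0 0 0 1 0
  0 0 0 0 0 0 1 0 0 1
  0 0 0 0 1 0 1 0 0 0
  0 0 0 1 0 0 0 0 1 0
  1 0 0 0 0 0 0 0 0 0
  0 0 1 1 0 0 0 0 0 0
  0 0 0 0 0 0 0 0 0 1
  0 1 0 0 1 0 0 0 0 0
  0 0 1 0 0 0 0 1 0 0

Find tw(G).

1

A width-1 tree decomposition is:
Bags: B1 = {0, 5}  B2 = {0, 1}  B3 = {1, 8}  B4 = {4, 8}  B5 = {3, 4}  B6 = {3, 6}  B7 = {2, 6}  B8 = {2, 9}  B9 = {7, 9}
Tree: B1–B2, B2–B3, B3–B4, B4–B5, B5–B6, B6–B7, B7–B8, B8–B9
Every bag has size at most 2, so the width is 2 − 1 = 1 and tw(G) ≤ 1. Any graph with an edge has treewidth ≥ 1, and G has the edge 5–0. The upper and lower bounds meet at 1, so that is the treewidth.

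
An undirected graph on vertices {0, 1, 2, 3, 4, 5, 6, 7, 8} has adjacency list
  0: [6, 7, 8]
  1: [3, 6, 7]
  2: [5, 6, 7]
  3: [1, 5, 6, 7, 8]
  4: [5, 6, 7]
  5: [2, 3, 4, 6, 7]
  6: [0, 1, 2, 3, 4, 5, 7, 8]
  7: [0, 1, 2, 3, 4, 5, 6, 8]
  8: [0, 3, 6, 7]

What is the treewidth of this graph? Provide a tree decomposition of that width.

Each bag holds 4 vertices, so the decomposition has width 3, which upper-bounds the treewidth. Conversely, {0, 6, 7, 8} is a clique of size 4, and the vertices of any clique must share a bag in every tree decomposition; so some bag has ≥ 4 vertices and tw(G) ≥ 3. The upper and lower bounds meet at 3, so that is the treewidth.

Treewidth 3.
Bags: B1 = {2, 5, 6, 7}  B2 = {3, 5, 6, 7}  B3 = {1, 3, 6, 7}  B4 = {3, 6, 7, 8}  B5 = {4, 5, 6, 7}  B6 = {0, 6, 7, 8}
Tree: B1–B2, B2–B3, B3–B4, B2–B5, B4–B6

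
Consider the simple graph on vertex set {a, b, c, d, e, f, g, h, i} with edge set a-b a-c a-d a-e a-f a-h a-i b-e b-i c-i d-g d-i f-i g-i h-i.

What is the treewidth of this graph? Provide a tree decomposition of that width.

Every bag has size at most 3, so the width is 3 − 1 = 2 and tw(G) ≤ 2. Conversely, {a, b, e} is a clique of size 3, and the vertices of any clique must share a bag in every tree decomposition; so some bag has ≥ 3 vertices and tw(G) ≥ 2. Hence tw(G) = 2 exactly.

Treewidth 2.
One optimal decomposition is:
Bags: B1 = {a, b, i}  B2 = {a, c, i}  B3 = {a, b, e}  B4 = {a, f, i}  B5 = {a, d, i}  B6 = {d, g, i}  B7 = {a, h, i}
Tree: B1–B2, B1–B3, B2–B4, B4–B5, B5–B6, B5–B7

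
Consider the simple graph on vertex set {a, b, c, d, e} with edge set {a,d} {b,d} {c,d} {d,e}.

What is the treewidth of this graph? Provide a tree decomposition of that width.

The largest bag has 2 vertices, giving width 1; this decomposition certifies tw(G) ≤ 1. G has an edge, so its treewidth is at least 1. Therefore the treewidth is 1.

Treewidth 1.
One optimal decomposition is:
Bags: B1 = {a, d}  B2 = {d, e}  B3 = {c, d}  B4 = {b, d}
Tree: B1–B2, B1–B3, B1–B4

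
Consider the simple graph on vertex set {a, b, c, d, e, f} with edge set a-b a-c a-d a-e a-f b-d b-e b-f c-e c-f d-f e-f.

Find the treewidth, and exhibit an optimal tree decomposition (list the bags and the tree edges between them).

The largest bag has 4 vertices, giving width 3; this decomposition certifies tw(G) ≤ 3. On the other hand G contains the 4-clique {a, b, d, f}. A clique must lie in a single bag of any decomposition, so no decomposition can have width below 3. Hence tw(G) = 3 exactly.

Treewidth 3.
One such decomposition:
Bags: B1 = {a, b, d, f}  B2 = {a, b, e, f}  B3 = {a, c, e, f}
Tree: B1–B2, B2–B3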